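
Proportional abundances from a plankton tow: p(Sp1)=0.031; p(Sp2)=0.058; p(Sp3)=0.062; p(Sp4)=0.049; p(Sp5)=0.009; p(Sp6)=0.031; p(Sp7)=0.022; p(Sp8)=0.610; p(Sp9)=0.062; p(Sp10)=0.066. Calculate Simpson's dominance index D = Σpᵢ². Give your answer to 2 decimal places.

D = 0.031² + 0.058² + 0.062² + 0.049² + 0.009² + 0.031² + 0.022² + 0.61² + 0.062² + 0.066² = 0.0010 + 0.0034 + 0.0038 + 0.0024 + 0.0001 + 0.0010 + 0.0005 + 0.3721 + 0.0038 + 0.0044 = 0.3924 (working shown to 4 dp, full precision carried).
To 2 decimal places, D = 0.39.

0.39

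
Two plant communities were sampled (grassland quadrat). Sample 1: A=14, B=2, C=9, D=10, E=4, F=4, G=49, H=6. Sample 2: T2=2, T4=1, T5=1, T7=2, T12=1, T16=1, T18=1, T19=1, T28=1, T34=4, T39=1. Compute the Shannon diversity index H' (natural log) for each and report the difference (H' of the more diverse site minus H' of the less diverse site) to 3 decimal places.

0.664

Sample 1: N=98, proportions 0.14286, 0.02041, 0.09184, 0.10204, 0.04082, 0.04082, 0.5, 0.06122, giving H' = 1.58829 (working shown to 5 dp, full precision carried).
Sample 2: N=16, proportions 0.125, 0.0625, 0.0625, 0.125, 0.0625, 0.0625, 0.0625, 0.0625, 0.0625, 0.25, 0.0625, giving H' = 2.25273.
Difference = |1.58829 − 2.25273| = 0.66444, i.e. 0.664 to 3 decimal places.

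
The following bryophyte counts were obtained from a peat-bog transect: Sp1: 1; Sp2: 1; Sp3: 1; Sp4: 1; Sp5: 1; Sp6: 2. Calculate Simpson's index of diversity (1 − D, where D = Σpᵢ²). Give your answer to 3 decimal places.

Total N = 1+1+1+1+1+2 = 7, so the proportions are 0.14286, 0.14286, 0.14286, 0.14286, 0.14286, 0.28571 (working shown to 5 dp, full precision carried).
D = 0.14286² + 0.14286² + 0.14286² + 0.14286² + 0.14286² + 0.28571² = 0.02041 + 0.02041 + 0.02041 + 0.02041 + 0.02041 + 0.08163 = 0.18367.
So 1 − D = 0.81633, i.e. 0.816 to 3 decimal places.

0.816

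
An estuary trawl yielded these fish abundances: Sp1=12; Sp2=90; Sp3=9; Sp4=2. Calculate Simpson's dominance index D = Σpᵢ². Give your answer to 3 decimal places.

0.652

Total N = 12+90+9+2 = 113, so the proportions are 0.10619, 0.79646, 0.07965, 0.0177 (working shown to 5 dp, full precision carried).
D = 0.10619² + 0.79646² + 0.07965² + 0.0177² = 0.01128 + 0.63435 + 0.00634 + 0.00031 = 0.65228.
To 3 decimal places, D = 0.652.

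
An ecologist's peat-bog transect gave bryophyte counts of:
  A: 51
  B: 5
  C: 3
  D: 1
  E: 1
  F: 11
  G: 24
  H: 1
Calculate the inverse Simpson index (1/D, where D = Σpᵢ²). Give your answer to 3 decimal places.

2.821

Total N = 51+5+3+1+1+11+24+1 = 97, so the proportions are 0.525773, 0.051546, 0.030928, 0.010309, 0.010309, 0.113402, 0.247423, 0.010309 (working shown to 6 dp, full precision carried).
D = 0.525773² + 0.051546² + 0.030928² + 0.010309² + 0.010309² + 0.113402² + 0.247423² + 0.010309² = 0.276437 + 0.002657 + 0.000957 + 0.000106 + 0.000106 + 0.012860 + 0.061218 + 0.000106 = 0.354448.
So 1/D = 2.82129, i.e. 2.821 to 3 decimal places.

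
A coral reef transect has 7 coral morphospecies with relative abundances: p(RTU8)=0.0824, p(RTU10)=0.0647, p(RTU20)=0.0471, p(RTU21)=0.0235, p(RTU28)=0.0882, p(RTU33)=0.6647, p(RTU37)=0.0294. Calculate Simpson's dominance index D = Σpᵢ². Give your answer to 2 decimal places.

0.46

D = 0.0824² + 0.0647² + 0.0471² + 0.0235² + 0.0882² + 0.6647² + 0.0294² = 0.0068 + 0.0042 + 0.0022 + 0.0006 + 0.0078 + 0.4418 + 0.0009 = 0.4642 (working shown to 4 dp, full precision carried).
To 2 decimal places, D = 0.46.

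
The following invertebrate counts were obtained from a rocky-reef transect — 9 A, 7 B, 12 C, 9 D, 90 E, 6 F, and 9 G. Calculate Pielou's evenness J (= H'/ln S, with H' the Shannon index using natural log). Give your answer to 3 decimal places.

Total N = 9+7+12+9+90+6+9 = 142, so the proportions are 0.06338, 0.0493, 0.08451, 0.06338, 0.6338, 0.04225, 0.06338 (working shown to 5 dp, full precision carried).
H' = −Σ pᵢ ln pᵢ = −((-0.17484) + (-0.14838) + (-0.20881) + (-0.17484) + (-0.28903) + (-0.13369) + (-0.17484)) = 1.30443.
With S = 7 species, ln S = 1.94591, so J = 1.30443/1.94591 = 0.67034, i.e. 0.670 to 3 decimal places.

0.670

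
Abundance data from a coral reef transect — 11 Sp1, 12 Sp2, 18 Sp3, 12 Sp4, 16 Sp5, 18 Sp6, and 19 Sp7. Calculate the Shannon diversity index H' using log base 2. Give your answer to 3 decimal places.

Total N = 11+12+18+12+16+18+19 = 106, so the proportions are 0.10377, 0.11321, 0.16981, 0.11321, 0.15094, 0.16981, 0.17925 (working shown to 5 dp, full precision carried).
Each pᵢ log₂ pᵢ term: 0.10377×(-3.26849)=-0.33918, 0.11321×(-3.14296)=-0.35581, 0.16981×(-2.55800)=-0.43438, 0.11321×(-3.14296)=-0.35581, 0.15094×(-2.72792)=-0.41176, 0.16981×(-2.55800)=-0.43438, 0.17925×(-2.47999)=-0.44453.
Sum = -2.77584, so H' = 2.776.

2.776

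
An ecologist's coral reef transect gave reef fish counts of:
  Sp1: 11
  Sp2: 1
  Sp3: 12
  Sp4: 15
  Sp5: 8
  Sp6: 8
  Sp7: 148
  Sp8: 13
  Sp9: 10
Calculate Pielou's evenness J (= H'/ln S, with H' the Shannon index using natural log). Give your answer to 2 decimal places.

Total N = 11+1+12+15+8+8+148+13+10 = 226, so the proportions are 0.0487, 0.0044, 0.0531, 0.0664, 0.0354, 0.0354, 0.6549, 0.0575, 0.0442 (working shown to 4 dp, full precision carried).
H' = −Σ pᵢ ln pᵢ = −((-0.1471) + (-0.0240) + (-0.1559) + (-0.1800) + (-0.1183) + (-0.1183) + (-0.2772) + (-0.1643) + (-0.1380)) = 1.3230.
With S = 9 species, ln S = 2.1972, so J = 1.3230/2.1972 = 0.6021, i.e. 0.60 to 2 decimal places.

0.60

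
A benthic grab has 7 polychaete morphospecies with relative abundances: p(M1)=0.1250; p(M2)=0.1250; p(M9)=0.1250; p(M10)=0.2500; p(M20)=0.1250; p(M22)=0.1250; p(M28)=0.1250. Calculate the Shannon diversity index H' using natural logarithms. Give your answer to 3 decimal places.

Each pᵢ ln pᵢ term (working shown to 5 dp, full precision carried): 0.125×(-2.07944)=-0.25993, 0.125×(-2.07944)=-0.25993, 0.125×(-2.07944)=-0.25993, 0.25×(-1.38629)=-0.34657, 0.125×(-2.07944)=-0.25993, 0.125×(-2.07944)=-0.25993, 0.125×(-2.07944)=-0.25993.
Sum = -1.90615, so H' = 1.906.

1.906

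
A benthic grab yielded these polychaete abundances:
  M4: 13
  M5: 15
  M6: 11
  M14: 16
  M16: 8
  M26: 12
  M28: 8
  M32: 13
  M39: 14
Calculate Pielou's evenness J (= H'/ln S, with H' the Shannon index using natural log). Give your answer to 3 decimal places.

Total N = 13+15+11+16+8+12+8+13+14 = 110, so the proportions are 0.11818, 0.13636, 0.1, 0.14545, 0.07273, 0.10909, 0.07273, 0.11818, 0.12727 (working shown to 5 dp, full precision carried).
H' = −Σ pᵢ ln pᵢ = −((-0.25238) + (-0.27170) + (-0.23026) + (-0.28042) + (-0.19062) + (-0.24170) + (-0.19062) + (-0.25238) + (-0.26236)) = 2.17244.
With S = 9 species, ln S = 2.19722, so J = 2.17244/2.19722 = 0.98872, i.e. 0.989 to 3 decimal places.

0.989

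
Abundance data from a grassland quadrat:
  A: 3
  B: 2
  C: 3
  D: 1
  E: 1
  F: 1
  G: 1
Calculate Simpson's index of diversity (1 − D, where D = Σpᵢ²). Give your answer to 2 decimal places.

0.82

Total N = 3+2+3+1+1+1+1 = 12, so the proportions are 0.25, 0.1667, 0.25, 0.0833, 0.0833, 0.0833, 0.0833 (working shown to 4 dp, full precision carried).
D = 0.25² + 0.1667² + 0.25² + 0.0833² + 0.0833² + 0.0833² + 0.0833² = 0.0625 + 0.0278 + 0.0625 + 0.0069 + 0.0069 + 0.0069 + 0.0069 = 0.1806.
So 1 − D = 0.8194, i.e. 0.82 to 2 decimal places.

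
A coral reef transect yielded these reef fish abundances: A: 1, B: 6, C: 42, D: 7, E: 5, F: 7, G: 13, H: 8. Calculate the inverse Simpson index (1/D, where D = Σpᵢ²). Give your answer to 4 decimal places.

3.6722

Total N = 1+6+42+7+5+7+13+8 = 89, so the proportions are 0.01123596, 0.06741573, 0.47191011, 0.07865169, 0.05617978, 0.07865169, 0.14606742, 0.08988764 (working shown to 8 dp, full precision carried).
D = 0.01123596² + 0.06741573² + 0.47191011² + 0.07865169² + 0.05617978² + 0.07865169² + 0.14606742² + 0.08988764² = 0.00012625 + 0.00454488 + 0.22269915 + 0.00618609 + 0.00315617 + 0.00618609 + 0.02133569 + 0.00807979 = 0.27231410.
So 1/D = 3.672230, i.e. 3.6722 to 4 decimal places.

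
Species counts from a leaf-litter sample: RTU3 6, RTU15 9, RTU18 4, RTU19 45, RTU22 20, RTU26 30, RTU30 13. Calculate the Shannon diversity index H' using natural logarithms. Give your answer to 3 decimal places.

1.674

Total N = 6+9+4+45+20+30+13 = 127, so the proportions are 0.04724, 0.07087, 0.0315, 0.35433, 0.15748, 0.23622, 0.10236 (working shown to 5 dp, full precision carried).
Each pᵢ ln pᵢ term: 0.04724×(-3.05243)=-0.14421, 0.07087×(-2.64696)=-0.18758, 0.0315×(-3.45789)=-0.10891, 0.35433×(-1.03752)=-0.36763, 0.15748×(-1.84845)=-0.29110, 0.23622×(-1.44299)=-0.34086, 0.10236×(-2.27924)=-0.23331.
Sum = -1.67359, so H' = 1.674.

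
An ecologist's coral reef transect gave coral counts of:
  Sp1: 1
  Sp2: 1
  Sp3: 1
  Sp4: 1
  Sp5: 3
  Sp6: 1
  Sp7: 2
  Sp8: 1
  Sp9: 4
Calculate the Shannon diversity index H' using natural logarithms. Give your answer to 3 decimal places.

2.026

Total N = 1+1+1+1+3+1+2+1+4 = 15, so the proportions are 0.06667, 0.06667, 0.06667, 0.06667, 0.2, 0.06667, 0.13333, 0.06667, 0.26667 (working shown to 5 dp, full precision carried).
Each pᵢ ln pᵢ term: 0.06667×(-2.70805)=-0.18054, 0.06667×(-2.70805)=-0.18054, 0.06667×(-2.70805)=-0.18054, 0.06667×(-2.70805)=-0.18054, 0.2×(-1.60944)=-0.32189, 0.06667×(-2.70805)=-0.18054, 0.13333×(-2.01490)=-0.26865, 0.06667×(-2.70805)=-0.18054, 0.26667×(-1.32176)=-0.35247.
Sum = -2.02623, so H' = 2.026.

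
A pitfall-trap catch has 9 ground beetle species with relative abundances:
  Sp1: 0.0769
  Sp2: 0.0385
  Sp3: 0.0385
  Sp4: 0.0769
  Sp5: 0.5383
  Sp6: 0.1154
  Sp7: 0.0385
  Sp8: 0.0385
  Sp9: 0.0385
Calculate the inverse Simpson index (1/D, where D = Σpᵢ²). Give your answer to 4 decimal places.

3.1025

D = 0.0769² + 0.0385² + 0.0385² + 0.0769² + 0.5383² + 0.1154² + 0.0385² + 0.0385² + 0.0385² = 0.0059136 + 0.0014823 + 0.0014823 + 0.0059136 + 0.2897669 + 0.0133172 + 0.0014823 + 0.0014823 + 0.0014823 = 0.3223225 (working shown to 7 dp, full precision carried).
So 1/D = 3.102483, i.e. 3.1025 to 4 decimal places.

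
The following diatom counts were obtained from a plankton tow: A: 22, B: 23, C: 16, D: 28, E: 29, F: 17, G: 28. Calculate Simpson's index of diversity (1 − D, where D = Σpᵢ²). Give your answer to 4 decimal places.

0.8507

Total N = 22+23+16+28+29+17+28 = 163, so the proportions are 0.134969, 0.141104, 0.09816, 0.171779, 0.177914, 0.104294, 0.171779 (working shown to 6 dp, full precision carried).
D = 0.134969² + 0.141104² + 0.09816² + 0.171779² + 0.177914² + 0.104294² + 0.171779² = 0.018217 + 0.019910 + 0.009635 + 0.029508 + 0.031653 + 0.010877 + 0.029508 = 0.149309.
So 1 − D = 0.850691, i.e. 0.8507 to 4 decimal places.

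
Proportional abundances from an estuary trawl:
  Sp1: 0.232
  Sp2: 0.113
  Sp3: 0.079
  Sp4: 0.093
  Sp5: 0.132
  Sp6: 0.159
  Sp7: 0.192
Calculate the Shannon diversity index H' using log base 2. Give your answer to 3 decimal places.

2.717

Each pᵢ log₂ pᵢ term (working shown to 5 dp, full precision carried): 0.232×(-2.10780)=-0.48901, 0.113×(-3.14561)=-0.35545, 0.079×(-3.66200)=-0.28930, 0.093×(-3.42663)=-0.31868, 0.132×(-2.92139)=-0.38562, 0.159×(-2.65290)=-0.42181, 0.192×(-2.38082)=-0.45712.
Sum = -2.71699, so H' = 2.717.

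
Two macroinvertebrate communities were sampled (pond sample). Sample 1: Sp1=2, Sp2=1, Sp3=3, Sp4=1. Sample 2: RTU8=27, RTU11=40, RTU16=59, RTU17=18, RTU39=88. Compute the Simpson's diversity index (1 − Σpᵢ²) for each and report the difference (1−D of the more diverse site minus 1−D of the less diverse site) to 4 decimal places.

Sample 1: N=7, proportions 0.285714, 0.142857, 0.428571, 0.142857, giving 1−D = 0.693878 (working shown to 6 dp, full precision carried).
Sample 2: N=232, proportions 0.116379, 0.172414, 0.25431, 0.077586, 0.37931, giving 1−D = 0.742160.
Difference = |0.693878 − 0.742160| = 0.048282, i.e. 0.0483 to 4 decimal places.

0.0483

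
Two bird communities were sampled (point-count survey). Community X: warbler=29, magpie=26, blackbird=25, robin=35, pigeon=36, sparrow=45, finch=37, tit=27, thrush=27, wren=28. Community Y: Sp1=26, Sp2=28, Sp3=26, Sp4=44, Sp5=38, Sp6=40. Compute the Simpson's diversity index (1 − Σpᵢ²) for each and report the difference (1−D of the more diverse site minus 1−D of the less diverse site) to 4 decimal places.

0.0706

Community X: N=315, proportions 0.0920635, 0.0825397, 0.0793651, 0.1111111, 0.1142857, 0.1428571, 0.1174603, 0.0857143, 0.0857143, 0.0888889, giving 1−D = 0.8962056 (working shown to 7 dp, full precision carried).
Community Y: N=202, proportions 0.1287129, 0.1386139, 0.1287129, 0.2178218, 0.1881188, 0.1980198, giving 1−D = 0.8256053.
Difference = |0.8962056 − 0.8256053| = 0.0706003, i.e. 0.0706 to 4 decimal places.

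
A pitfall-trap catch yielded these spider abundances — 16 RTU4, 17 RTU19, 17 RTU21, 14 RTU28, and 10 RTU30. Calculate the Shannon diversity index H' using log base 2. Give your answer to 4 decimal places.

2.2973

Total N = 16+17+17+14+10 = 74, so the proportions are 0.216216, 0.22973, 0.22973, 0.189189, 0.135135 (working shown to 6 dp, full precision carried).
Each pᵢ log₂ pᵢ term: 0.216216×(-2.209453)=-0.477720, 0.22973×(-2.121991)=-0.487484, 0.22973×(-2.121991)=-0.487484, 0.189189×(-2.402098)=-0.454451, 0.135135×(-2.887525)=-0.390206.
Sum = -2.297345, so H' = 2.2973.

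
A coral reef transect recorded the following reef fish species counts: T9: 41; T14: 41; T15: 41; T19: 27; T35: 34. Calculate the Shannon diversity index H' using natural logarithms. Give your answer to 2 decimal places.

1.60

Total N = 41+41+41+27+34 = 184, so the proportions are 0.2228, 0.2228, 0.2228, 0.1467, 0.1848 (working shown to 4 dp, full precision carried).
Each pᵢ ln pᵢ term: 0.2228×(-1.5014)=-0.3345, 0.2228×(-1.5014)=-0.3345, 0.2228×(-1.5014)=-0.3345, 0.1467×(-1.9191)=-0.2816, 0.1848×(-1.6886)=-0.3120.
Sum = -1.5973, so H' = 1.60.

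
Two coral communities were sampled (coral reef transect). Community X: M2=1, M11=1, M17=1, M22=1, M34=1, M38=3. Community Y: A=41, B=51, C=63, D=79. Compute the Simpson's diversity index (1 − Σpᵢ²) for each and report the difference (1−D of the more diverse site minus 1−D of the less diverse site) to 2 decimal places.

Community X: N=8, proportions 0.125, 0.125, 0.125, 0.125, 0.125, 0.375, giving 1−D = 0.7812 (working shown to 4 dp, full precision carried).
Community Y: N=234, proportions 0.1752, 0.2179, 0.2692, 0.3376, giving 1−D = 0.7353.
Difference = |0.7812 − 0.7353| = 0.0459, i.e. 0.05 to 2 decimal places.

0.05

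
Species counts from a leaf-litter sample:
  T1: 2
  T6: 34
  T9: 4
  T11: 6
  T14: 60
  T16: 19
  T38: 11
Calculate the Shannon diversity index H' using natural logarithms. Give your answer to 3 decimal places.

Total N = 2+34+4+6+60+19+11 = 136, so the proportions are 0.01471, 0.25, 0.02941, 0.04412, 0.44118, 0.13971, 0.08088 (working shown to 5 dp, full precision carried).
Each pᵢ ln pᵢ term: 0.01471×(-4.21951)=-0.06205, 0.25×(-1.38629)=-0.34657, 0.02941×(-3.52636)=-0.10372, 0.04412×(-3.12090)=-0.13769, 0.44118×(-0.81831)=-0.36102, 0.13971×(-1.96822)=-0.27497, 0.08088×(-2.51476)=-0.20340.
Sum = -1.48942, so H' = 1.489.

1.489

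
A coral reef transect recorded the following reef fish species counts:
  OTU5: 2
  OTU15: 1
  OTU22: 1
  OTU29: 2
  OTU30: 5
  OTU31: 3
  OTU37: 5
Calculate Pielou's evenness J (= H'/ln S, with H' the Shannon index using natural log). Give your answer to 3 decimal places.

Total N = 2+1+1+2+5+3+5 = 19, so the proportions are 0.10526, 0.05263, 0.05263, 0.10526, 0.26316, 0.15789, 0.26316 (working shown to 5 dp, full precision carried).
H' = −Σ pᵢ ln pᵢ = −((-0.23698) + (-0.15497) + (-0.15497) + (-0.23698) + (-0.35132) + (-0.29145) + (-0.35132)) = 1.77798.
With S = 7 species, ln S = 1.94591, so J = 1.77798/1.94591 = 0.91370, i.e. 0.914 to 3 decimal places.

0.914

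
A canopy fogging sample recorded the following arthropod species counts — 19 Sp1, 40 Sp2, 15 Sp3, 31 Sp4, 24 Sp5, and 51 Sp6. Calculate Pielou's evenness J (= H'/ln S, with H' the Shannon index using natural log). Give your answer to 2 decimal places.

Total N = 19+40+15+31+24+51 = 180, so the proportions are 0.1056, 0.2222, 0.0833, 0.1722, 0.1333, 0.2833 (working shown to 4 dp, full precision carried).
H' = −Σ pᵢ ln pᵢ = −((-0.2373) + (-0.3342) + (-0.2071) + (-0.3029) + (-0.2687) + (-0.3573)) = 1.7076.
With S = 6 species, ln S = 1.7918, so J = 1.7076/1.7918 = 0.9530, i.e. 0.95 to 2 decimal places.

0.95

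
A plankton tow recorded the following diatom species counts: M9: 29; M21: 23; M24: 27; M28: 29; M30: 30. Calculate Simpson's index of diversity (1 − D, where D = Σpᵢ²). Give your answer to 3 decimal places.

Total N = 29+23+27+29+30 = 138, so the proportions are 0.21014, 0.16667, 0.19565, 0.21014, 0.21739 (working shown to 5 dp, full precision carried).
D = 0.21014² + 0.16667² + 0.19565² + 0.21014² + 0.21739² = 0.04416 + 0.02778 + 0.03828 + 0.04416 + 0.04726 = 0.20164.
So 1 − D = 0.79836, i.e. 0.798 to 3 decimal places.

0.798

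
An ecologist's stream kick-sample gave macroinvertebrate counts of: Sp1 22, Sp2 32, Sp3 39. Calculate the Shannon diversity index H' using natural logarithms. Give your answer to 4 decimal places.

Total N = 22+32+39 = 93, so the proportions are 0.236559, 0.344086, 0.419355 (working shown to 6 dp, full precision carried).
Each pᵢ ln pᵢ term: 0.236559×(-1.441557)=-0.341013, 0.344086×(-1.066864)=-0.367093, 0.419355×(-0.869038)=-0.364435.
Sum = -1.072542, so H' = 1.0725.

1.0725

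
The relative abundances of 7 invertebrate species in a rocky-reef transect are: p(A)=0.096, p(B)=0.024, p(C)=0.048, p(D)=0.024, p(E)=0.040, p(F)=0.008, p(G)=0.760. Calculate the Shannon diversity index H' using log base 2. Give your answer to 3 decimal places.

Each pᵢ log₂ pᵢ term (working shown to 5 dp, full precision carried): 0.096×(-3.38082)=-0.32456, 0.024×(-5.38082)=-0.12914, 0.048×(-4.38082)=-0.21028, 0.024×(-5.38082)=-0.12914, 0.04×(-4.64386)=-0.18575, 0.008×(-6.96578)=-0.05573, 0.76×(-0.39593)=-0.30091.
Sum = -1.33550, so H' = 1.336.

1.336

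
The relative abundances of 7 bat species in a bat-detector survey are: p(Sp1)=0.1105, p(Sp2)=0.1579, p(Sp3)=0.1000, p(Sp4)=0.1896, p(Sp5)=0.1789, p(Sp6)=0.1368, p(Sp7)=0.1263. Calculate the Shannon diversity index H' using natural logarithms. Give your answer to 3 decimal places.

Each pᵢ ln pᵢ term (working shown to 5 dp, full precision carried): 0.1105×(-2.20274)=-0.24340, 0.1579×(-1.84579)=-0.29145, 0.1×(-2.30259)=-0.23026, 0.1896×(-1.66284)=-0.31527, 0.1789×(-1.72093)=-0.30787, 0.1368×(-1.98924)=-0.27213, 0.1263×(-2.06910)=-0.26133.
Sum = -1.92171, so H' = 1.922.

1.922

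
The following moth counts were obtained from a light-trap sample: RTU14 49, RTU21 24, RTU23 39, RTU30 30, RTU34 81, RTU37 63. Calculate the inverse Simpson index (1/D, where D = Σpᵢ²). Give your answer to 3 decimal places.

Total N = 49+24+39+30+81+63 = 286, so the proportions are 0.1713287, 0.0839161, 0.1363636, 0.1048951, 0.2832168, 0.2202797 (working shown to 7 dp, full precision carried).
D = 0.1713287² + 0.0839161² + 0.1363636² + 0.1048951² + 0.2832168² + 0.2202797² = 0.0293535 + 0.0070419 + 0.0185950 + 0.0110030 + 0.0802117 + 0.0485232 = 0.1947283.
So 1/D = 5.13536, i.e. 5.135 to 3 decimal places.

5.135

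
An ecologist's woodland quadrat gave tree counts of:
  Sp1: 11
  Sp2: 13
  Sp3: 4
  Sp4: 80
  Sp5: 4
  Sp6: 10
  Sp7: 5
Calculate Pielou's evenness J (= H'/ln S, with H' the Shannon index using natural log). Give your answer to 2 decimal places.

Total N = 11+13+4+80+4+10+5 = 127, so the proportions are 0.0866, 0.1024, 0.0315, 0.6299, 0.0315, 0.0787, 0.0394 (working shown to 4 dp, full precision carried).
H' = −Σ pᵢ ln pᵢ = −((-0.2119) + (-0.2333) + (-0.1089) + (-0.2911) + (-0.1089) + (-0.2001) + (-0.1274)) = 1.2816.
With S = 7 species, ln S = 1.9459, so J = 1.2816/1.9459 = 0.6586, i.e. 0.66 to 2 decimal places.

0.66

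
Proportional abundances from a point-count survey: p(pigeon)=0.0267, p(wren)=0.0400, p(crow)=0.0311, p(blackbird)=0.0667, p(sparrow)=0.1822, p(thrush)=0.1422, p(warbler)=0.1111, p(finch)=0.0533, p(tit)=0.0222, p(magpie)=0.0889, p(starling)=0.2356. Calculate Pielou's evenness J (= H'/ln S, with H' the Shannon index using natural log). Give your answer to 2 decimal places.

H' = −Σ pᵢ ln pᵢ = −((-0.0967) + (-0.1288) + (-0.1079) + (-0.1806) + (-0.3102) + (-0.2774) + (-0.2441) + (-0.1563) + (-0.0845) + (-0.2152) + (-0.3406)) = 2.1423 (working shown to 4 dp, full precision carried).
With S = 11 species, ln S = 2.3979, so J = 2.1423/2.3979 = 0.8934, i.e. 0.89 to 2 decimal places.

0.89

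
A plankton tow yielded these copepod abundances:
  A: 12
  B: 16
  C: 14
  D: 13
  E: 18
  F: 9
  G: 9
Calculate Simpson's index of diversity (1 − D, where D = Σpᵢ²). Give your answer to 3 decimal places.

Total N = 12+16+14+13+18+9+9 = 91, so the proportions are 0.13187, 0.17582, 0.15385, 0.14286, 0.1978, 0.0989, 0.0989 (working shown to 5 dp, full precision carried).
D = 0.13187² + 0.17582² + 0.15385² + 0.14286² + 0.1978² + 0.0989² + 0.0989² = 0.01739 + 0.03091 + 0.02367 + 0.02041 + 0.03913 + 0.00978 + 0.00978 = 0.15107.
So 1 − D = 0.84893, i.e. 0.849 to 3 decimal places.

0.849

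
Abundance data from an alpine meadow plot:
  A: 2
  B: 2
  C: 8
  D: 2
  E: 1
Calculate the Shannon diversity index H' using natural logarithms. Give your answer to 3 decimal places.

1.322

Total N = 2+2+8+2+1 = 15, so the proportions are 0.13333, 0.13333, 0.53333, 0.13333, 0.06667 (working shown to 5 dp, full precision carried).
Each pᵢ ln pᵢ term: 0.13333×(-2.01490)=-0.26865, 0.13333×(-2.01490)=-0.26865, 0.53333×(-0.62861)=-0.33526, 0.13333×(-2.01490)=-0.26865, 0.06667×(-2.70805)=-0.18054.
Sum = -1.32176, so H' = 1.322.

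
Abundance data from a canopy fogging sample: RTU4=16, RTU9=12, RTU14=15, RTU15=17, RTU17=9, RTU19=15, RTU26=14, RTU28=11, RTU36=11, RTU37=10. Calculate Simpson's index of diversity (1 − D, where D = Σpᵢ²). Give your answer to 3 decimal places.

Total N = 16+12+15+17+9+15+14+11+11+10 = 130, so the proportions are 0.12308, 0.09231, 0.11538, 0.13077, 0.06923, 0.11538, 0.10769, 0.08462, 0.08462, 0.07692 (working shown to 5 dp, full precision carried).
D = 0.12308² + 0.09231² + 0.11538² + 0.13077² + 0.06923² + 0.11538² + 0.10769² + 0.08462² + 0.08462² + 0.07692² = 0.01515 + 0.00852 + 0.01331 + 0.01710 + 0.00479 + 0.01331 + 0.01160 + 0.00716 + 0.00716 + 0.00592 = 0.10402.
So 1 − D = 0.89598, i.e. 0.896 to 3 decimal places.

0.896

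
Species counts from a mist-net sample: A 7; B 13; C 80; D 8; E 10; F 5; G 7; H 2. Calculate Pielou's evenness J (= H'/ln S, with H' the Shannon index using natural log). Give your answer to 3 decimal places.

Total N = 7+13+80+8+10+5+7+2 = 132, so the proportions are 0.05303, 0.09848, 0.60606, 0.06061, 0.07576, 0.03788, 0.05303, 0.01515 (working shown to 5 dp, full precision carried).
H' = −Σ pᵢ ln pᵢ = −((-0.15574) + (-0.22827) + (-0.30350) + (-0.16990) + (-0.19547) + (-0.12399) + (-0.15574) + (-0.06348)) = 1.39610.
With S = 8 species, ln S = 2.07944, so J = 1.39610/2.07944 = 0.67138, i.e. 0.671 to 3 decimal places.

0.671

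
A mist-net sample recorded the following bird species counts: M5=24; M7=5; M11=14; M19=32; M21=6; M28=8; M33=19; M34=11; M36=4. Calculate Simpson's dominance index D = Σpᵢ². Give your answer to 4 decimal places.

Total N = 24+5+14+32+6+8+19+11+4 = 123, so the proportions are 0.195122, 0.04065, 0.113821, 0.260163, 0.04878, 0.065041, 0.154472, 0.089431, 0.03252 (working shown to 6 dp, full precision carried).
D = 0.195122² + 0.04065² + 0.113821² + 0.260163² + 0.04878² + 0.065041² + 0.154472² + 0.089431² + 0.03252² = 0.038073 + 0.001652 + 0.012955 + 0.067685 + 0.002380 + 0.004230 + 0.023861 + 0.007998 + 0.001058 = 0.159892.
To 4 decimal places, D = 0.1599.

0.1599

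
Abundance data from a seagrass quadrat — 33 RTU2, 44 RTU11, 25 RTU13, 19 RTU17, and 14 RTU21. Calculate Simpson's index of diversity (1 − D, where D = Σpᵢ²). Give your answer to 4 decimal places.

Total N = 33+44+25+19+14 = 135, so the proportions are 0.244444, 0.325926, 0.185185, 0.140741, 0.103704 (working shown to 6 dp, full precision carried).
D = 0.244444² + 0.325926² + 0.185185² + 0.140741² + 0.103704² = 0.059753 + 0.106228 + 0.034294 + 0.019808 + 0.010754 = 0.230837.
So 1 − D = 0.769163, i.e. 0.7692 to 4 decimal places.

0.7692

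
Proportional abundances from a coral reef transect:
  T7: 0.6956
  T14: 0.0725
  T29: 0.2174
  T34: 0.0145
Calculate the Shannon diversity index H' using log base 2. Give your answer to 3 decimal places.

Each pᵢ log₂ pᵢ term (working shown to 5 dp, full precision carried): 0.6956×(-0.52367)=-0.36426, 0.0725×(-3.78588)=-0.27448, 0.2174×(-2.20158)=-0.47862, 0.0145×(-6.10780)=-0.08856.
Sum = -1.20593, so H' = 1.206.

1.206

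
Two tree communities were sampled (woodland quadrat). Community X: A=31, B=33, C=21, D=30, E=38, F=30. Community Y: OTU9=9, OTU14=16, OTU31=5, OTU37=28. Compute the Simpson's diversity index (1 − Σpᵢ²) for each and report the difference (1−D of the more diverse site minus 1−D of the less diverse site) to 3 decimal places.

0.169

Community X: N=183, proportions 0.1694, 0.18033, 0.11475, 0.16393, 0.20765, 0.16393, giving 1−D = 0.82875 (working shown to 5 dp, full precision carried).
Community Y: N=58, proportions 0.15517, 0.27586, 0.08621, 0.48276, giving 1−D = 0.65933.
Difference = |0.82875 − 0.65933| = 0.16942, i.e. 0.169 to 3 decimal places.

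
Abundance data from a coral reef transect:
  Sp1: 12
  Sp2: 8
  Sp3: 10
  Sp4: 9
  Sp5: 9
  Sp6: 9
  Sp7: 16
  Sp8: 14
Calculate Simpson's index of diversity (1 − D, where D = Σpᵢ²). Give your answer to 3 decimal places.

0.867

Total N = 12+8+10+9+9+9+16+14 = 87, so the proportions are 0.13793, 0.09195, 0.11494, 0.10345, 0.10345, 0.10345, 0.18391, 0.16092 (working shown to 5 dp, full precision carried).
D = 0.13793² + 0.09195² + 0.11494² + 0.10345² + 0.10345² + 0.10345² + 0.18391² + 0.16092² = 0.01902 + 0.00846 + 0.01321 + 0.01070 + 0.01070 + 0.01070 + 0.03382 + 0.02590 = 0.13251.
So 1 − D = 0.86749, i.e. 0.867 to 3 decimal places.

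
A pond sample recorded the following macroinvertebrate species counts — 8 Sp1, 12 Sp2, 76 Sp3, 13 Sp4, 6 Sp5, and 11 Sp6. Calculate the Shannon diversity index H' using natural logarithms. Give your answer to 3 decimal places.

Total N = 8+12+76+13+6+11 = 126, so the proportions are 0.06349, 0.09524, 0.60317, 0.10317, 0.04762, 0.0873 (working shown to 5 dp, full precision carried).
Each pᵢ ln pᵢ term: 0.06349×(-2.75684)=-0.17504, 0.09524×(-2.35138)=-0.22394, 0.60317×(-0.50555)=-0.30493, 0.10317×(-2.27133)=-0.23434, 0.04762×(-3.04452)=-0.14498, 0.0873×(-2.43839)=-0.21288.
Sum = -1.29611, so H' = 1.296.

1.296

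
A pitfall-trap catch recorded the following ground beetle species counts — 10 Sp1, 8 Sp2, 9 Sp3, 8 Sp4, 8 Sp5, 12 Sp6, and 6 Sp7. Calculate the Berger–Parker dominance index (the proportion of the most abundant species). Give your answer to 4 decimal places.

0.1967

Total N = 10+8+9+8+8+12+6 = 61, so the proportions are 0.163934, 0.131148, 0.147541, 0.131148, 0.131148, 0.196721, 0.098361 (working shown to 6 dp, full precision carried).
The largest proportion is 0.196721, i.e. d = 0.1967 to 4 decimal places.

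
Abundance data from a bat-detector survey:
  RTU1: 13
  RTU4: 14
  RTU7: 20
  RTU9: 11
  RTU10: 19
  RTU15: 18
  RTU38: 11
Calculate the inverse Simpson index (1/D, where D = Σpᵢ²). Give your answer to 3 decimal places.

Total N = 13+14+20+11+19+18+11 = 106, so the proportions are 0.1226415, 0.1320755, 0.1886792, 0.1037736, 0.1792453, 0.1698113, 0.1037736 (working shown to 7 dp, full precision carried).
D = 0.1226415² + 0.1320755² + 0.1886792² + 0.1037736² + 0.1792453² + 0.1698113² + 0.1037736² = 0.0150409 + 0.0174439 + 0.0355999 + 0.0107690 + 0.0321289 + 0.0288359 + 0.0107690 = 0.1505874.
So 1/D = 6.64066, i.e. 6.641 to 3 decimal places.

6.641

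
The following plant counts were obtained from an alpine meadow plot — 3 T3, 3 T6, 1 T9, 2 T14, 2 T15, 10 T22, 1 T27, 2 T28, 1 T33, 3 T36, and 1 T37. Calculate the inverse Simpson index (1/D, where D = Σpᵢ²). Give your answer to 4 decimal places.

5.8811

Total N = 3+3+1+2+2+10+1+2+1+3+1 = 29, so the proportions are 0.10344828, 0.10344828, 0.03448276, 0.06896552, 0.06896552, 0.34482759, 0.03448276, 0.06896552, 0.03448276, 0.10344828, 0.03448276 (working shown to 8 dp, full precision carried).
D = 0.10344828² + 0.10344828² + 0.03448276² + 0.06896552² + 0.06896552² + 0.34482759² + 0.03448276² + 0.06896552² + 0.03448276² + 0.10344828² + 0.03448276² = 0.01070155 + 0.01070155 + 0.00118906 + 0.00475624 + 0.00475624 + 0.11890606 + 0.00118906 + 0.00475624 + 0.00118906 + 0.01070155 + 0.00118906 = 0.17003567.
So 1/D = 5.881119, i.e. 5.8811 to 4 decimal places.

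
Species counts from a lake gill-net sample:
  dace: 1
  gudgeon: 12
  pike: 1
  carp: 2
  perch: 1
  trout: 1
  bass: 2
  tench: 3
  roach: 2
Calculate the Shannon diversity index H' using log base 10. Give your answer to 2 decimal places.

0.75

Total N = 1+12+1+2+1+1+2+3+2 = 25, so the proportions are 0.04, 0.48, 0.04, 0.08, 0.04, 0.04, 0.08, 0.12, 0.08 (working shown to 4 dp, full precision carried).
Each pᵢ log₁₀ pᵢ term: 0.04×(-1.3979)=-0.0559, 0.48×(-0.3188)=-0.1530, 0.04×(-1.3979)=-0.0559, 0.08×(-1.0969)=-0.0878, 0.04×(-1.3979)=-0.0559, 0.04×(-1.3979)=-0.0559, 0.08×(-1.0969)=-0.0878, 0.12×(-0.9208)=-0.1105, 0.08×(-1.0969)=-0.0878.
Sum = -0.7504, so H' = 0.75.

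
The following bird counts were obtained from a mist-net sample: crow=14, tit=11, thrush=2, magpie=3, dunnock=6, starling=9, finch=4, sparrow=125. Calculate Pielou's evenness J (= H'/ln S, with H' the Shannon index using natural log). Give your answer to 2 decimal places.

Total N = 14+11+2+3+6+9+4+125 = 174, so the proportions are 0.0805, 0.0632, 0.0115, 0.0172, 0.0345, 0.0517, 0.023, 0.7184 (working shown to 4 dp, full precision carried).
H' = −Σ pᵢ ln pᵢ = −((-0.2028) + (-0.1746) + (-0.0513) + (-0.0700) + (-0.1161) + (-0.1532) + (-0.0867) + (-0.2376)) = 1.0923.
With S = 8 species, ln S = 2.0794, so J = 1.0923/2.0794 = 0.5253, i.e. 0.53 to 2 decimal places.

0.53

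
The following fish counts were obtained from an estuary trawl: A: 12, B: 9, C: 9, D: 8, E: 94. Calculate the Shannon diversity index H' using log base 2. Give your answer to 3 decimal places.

1.437

Total N = 12+9+9+8+94 = 132, so the proportions are 0.09091, 0.06818, 0.06818, 0.06061, 0.71212 (working shown to 5 dp, full precision carried).
Each pᵢ log₂ pᵢ term: 0.09091×(-3.45943)=-0.31449, 0.06818×(-3.87447)=-0.26417, 0.06818×(-3.87447)=-0.26417, 0.06061×(-4.04439)=-0.24511, 0.71212×(-0.48981)=-0.34880.
Sum = -1.43675, so H' = 1.437.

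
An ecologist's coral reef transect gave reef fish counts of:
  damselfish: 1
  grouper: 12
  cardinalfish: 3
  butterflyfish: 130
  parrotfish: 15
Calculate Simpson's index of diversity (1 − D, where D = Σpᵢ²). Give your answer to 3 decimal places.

0.333

Total N = 1+12+3+130+15 = 161, so the proportions are 0.00621, 0.07453, 0.01863, 0.80745, 0.09317 (working shown to 5 dp, full precision carried).
D = 0.00621² + 0.07453² + 0.01863² + 0.80745² + 0.09317² = 0.00004 + 0.00556 + 0.00035 + 0.65198 + 0.00868 = 0.66660.
So 1 − D = 0.33340, i.e. 0.333 to 3 decimal places.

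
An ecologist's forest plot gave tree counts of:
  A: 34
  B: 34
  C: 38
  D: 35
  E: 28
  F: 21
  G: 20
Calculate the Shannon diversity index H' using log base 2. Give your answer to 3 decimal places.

Total N = 34+34+38+35+28+21+20 = 210, so the proportions are 0.1619, 0.1619, 0.18095, 0.16667, 0.13333, 0.1, 0.09524 (working shown to 5 dp, full precision carried).
Each pᵢ log₂ pᵢ term: 0.1619×(-2.62678)=-0.42529, 0.1619×(-2.62678)=-0.42529, 0.18095×(-2.46632)=-0.44629, 0.16667×(-2.58496)=-0.43083, 0.13333×(-2.90689)=-0.38759, 0.1×(-3.32193)=-0.33219, 0.09524×(-3.39232)=-0.32308.
Sum = -2.77055, so H' = 2.771.

2.771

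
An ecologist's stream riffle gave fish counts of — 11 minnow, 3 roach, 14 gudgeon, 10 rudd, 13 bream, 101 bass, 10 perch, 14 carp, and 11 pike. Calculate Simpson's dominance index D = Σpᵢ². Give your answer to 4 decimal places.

0.3207

Total N = 11+3+14+10+13+101+10+14+11 = 187, so the proportions are 0.058824, 0.016043, 0.074866, 0.053476, 0.069519, 0.540107, 0.053476, 0.074866, 0.058824 (working shown to 6 dp, full precision carried).
D = 0.058824² + 0.016043² + 0.074866² + 0.053476² + 0.069519² + 0.540107² + 0.053476² + 0.074866² + 0.058824² = 0.003460 + 0.000257 + 0.005605 + 0.002860 + 0.004833 + 0.291716 + 0.002860 + 0.005605 + 0.003460 = 0.320655.
To 4 decimal places, D = 0.3207.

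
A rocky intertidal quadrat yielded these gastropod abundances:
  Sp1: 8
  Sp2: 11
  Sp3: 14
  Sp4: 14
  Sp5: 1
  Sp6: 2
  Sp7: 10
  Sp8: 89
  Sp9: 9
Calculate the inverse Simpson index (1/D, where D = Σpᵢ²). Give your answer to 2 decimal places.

Total N = 8+11+14+14+1+2+10+89+9 = 158, so the proportions are 0.05063, 0.06962, 0.08861, 0.08861, 0.00633, 0.01266, 0.06329, 0.56329, 0.05696 (working shown to 5 dp, full precision carried).
D = 0.05063² + 0.06962² + 0.08861² + 0.08861² + 0.00633² + 0.01266² + 0.06329² + 0.56329² + 0.05696² = 0.00256 + 0.00485 + 0.00785 + 0.00785 + 0.00004 + 0.00016 + 0.00401 + 0.31730 + 0.00324 = 0.34786.
So 1/D = 2.8747, i.e. 2.87 to 2 decimal places.

2.87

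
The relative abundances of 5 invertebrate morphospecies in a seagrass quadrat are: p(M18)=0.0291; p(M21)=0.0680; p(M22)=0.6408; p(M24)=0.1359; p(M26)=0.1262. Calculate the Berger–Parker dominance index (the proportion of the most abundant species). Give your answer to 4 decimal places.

0.6408

The largest proportion is 0.6408, i.e. d = 0.6408 to 4 decimal places.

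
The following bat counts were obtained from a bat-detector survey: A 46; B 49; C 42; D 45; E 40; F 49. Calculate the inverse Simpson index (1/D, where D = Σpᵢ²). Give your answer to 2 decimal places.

Total N = 46+49+42+45+40+49 = 271, so the proportions are 0.169742, 0.180812, 0.154982, 0.166052, 0.147601, 0.180812 (working shown to 6 dp, full precision carried).
D = 0.169742² + 0.180812² + 0.154982² + 0.166052² + 0.147601² + 0.180812² = 0.028812 + 0.032693 + 0.024019 + 0.027573 + 0.021786 + 0.032693 = 0.167577.
So 1/D = 5.9674, i.e. 5.97 to 2 decimal places.

5.97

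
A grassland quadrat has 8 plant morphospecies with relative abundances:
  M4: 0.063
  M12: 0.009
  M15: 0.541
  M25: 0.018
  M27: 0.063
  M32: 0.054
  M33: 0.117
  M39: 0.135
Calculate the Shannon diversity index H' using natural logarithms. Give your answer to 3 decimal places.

Each pᵢ ln pᵢ term (working shown to 5 dp, full precision carried): 0.063×(-2.76462)=-0.17417, 0.009×(-4.71053)=-0.04239, 0.541×(-0.61434)=-0.33236, 0.018×(-4.01738)=-0.07231, 0.063×(-2.76462)=-0.17417, 0.054×(-2.91877)=-0.15761, 0.117×(-2.14558)=-0.25103, 0.135×(-2.00248)=-0.27033.
Sum = -1.47439, so H' = 1.474.

1.474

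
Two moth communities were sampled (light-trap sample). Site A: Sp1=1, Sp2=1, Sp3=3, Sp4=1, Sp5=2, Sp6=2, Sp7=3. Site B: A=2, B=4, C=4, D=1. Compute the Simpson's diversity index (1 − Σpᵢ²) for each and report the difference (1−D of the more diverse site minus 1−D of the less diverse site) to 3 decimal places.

Site A: N=13, proportions 0.07692, 0.07692, 0.23077, 0.07692, 0.15385, 0.15385, 0.23077, giving 1−D = 0.82840 (working shown to 5 dp, full precision carried).
Site B: N=11, proportions 0.18182, 0.36364, 0.36364, 0.09091, giving 1−D = 0.69421.
Difference = |0.82840 − 0.69421| = 0.13419, i.e. 0.134 to 3 decimal places.

0.134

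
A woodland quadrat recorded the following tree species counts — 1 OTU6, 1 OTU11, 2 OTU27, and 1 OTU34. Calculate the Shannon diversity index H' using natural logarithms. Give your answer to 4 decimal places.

Total N = 1+1+2+1 = 5, so the proportions are 0.2, 0.2, 0.4, 0.2 (working shown to 6 dp, full precision carried).
Each pᵢ ln pᵢ term: 0.2×(-1.609438)=-0.321888, 0.2×(-1.609438)=-0.321888, 0.4×(-0.916291)=-0.366516, 0.2×(-1.609438)=-0.321888.
Sum = -1.332179, so H' = 1.3322.

1.3322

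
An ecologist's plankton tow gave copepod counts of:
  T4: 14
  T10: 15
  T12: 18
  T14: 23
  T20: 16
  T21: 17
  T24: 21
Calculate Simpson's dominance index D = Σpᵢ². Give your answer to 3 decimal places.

Total N = 14+15+18+23+16+17+21 = 124, so the proportions are 0.1129, 0.12097, 0.14516, 0.18548, 0.12903, 0.1371, 0.16935 (working shown to 5 dp, full precision carried).
D = 0.1129² + 0.12097² + 0.14516² + 0.18548² + 0.12903² + 0.1371² + 0.16935² = 0.01275 + 0.01463 + 0.02107 + 0.03440 + 0.01665 + 0.01880 + 0.02868 = 0.14698.
To 3 decimal places, D = 0.147.

0.147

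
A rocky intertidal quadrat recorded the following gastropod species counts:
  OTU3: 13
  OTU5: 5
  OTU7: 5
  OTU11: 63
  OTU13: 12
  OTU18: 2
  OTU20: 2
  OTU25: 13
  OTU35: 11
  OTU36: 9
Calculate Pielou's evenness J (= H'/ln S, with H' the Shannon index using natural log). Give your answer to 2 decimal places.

Total N = 13+5+5+63+12+2+2+13+11+9 = 135, so the proportions are 0.0963, 0.037, 0.037, 0.4667, 0.0889, 0.0148, 0.0148, 0.0963, 0.0815, 0.0667 (working shown to 4 dp, full precision carried).
H' = −Σ pᵢ ln pᵢ = −((-0.2254) + (-0.1221) + (-0.1221) + (-0.3557) + (-0.2151) + (-0.0624) + (-0.0624) + (-0.2254) + (-0.2043) + (-0.1805)) = 1.7753.
With S = 10 species, ln S = 2.3026, so J = 1.7753/2.3026 = 0.7710, i.e. 0.77 to 2 decimal places.

0.77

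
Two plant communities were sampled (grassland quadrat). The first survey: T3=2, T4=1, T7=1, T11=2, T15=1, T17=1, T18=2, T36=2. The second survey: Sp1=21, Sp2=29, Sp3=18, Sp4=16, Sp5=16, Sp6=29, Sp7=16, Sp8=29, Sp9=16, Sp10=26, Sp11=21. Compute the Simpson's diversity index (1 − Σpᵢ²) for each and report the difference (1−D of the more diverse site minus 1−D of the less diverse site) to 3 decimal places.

The first survey: N=12, proportions 0.166667, 0.083333, 0.083333, 0.166667, 0.083333, 0.083333, 0.166667, 0.166667, giving 1−D = 0.861111 (working shown to 6 dp, full precision carried).
The second survey: N=237, proportions 0.088608, 0.122363, 0.075949, 0.067511, 0.067511, 0.122363, 0.067511, 0.122363, 0.067511, 0.109705, 0.088608, giving 1−D = 0.903345.
Difference = |0.861111 − 0.903345| = 0.042234, i.e. 0.042 to 3 decimal places.

0.042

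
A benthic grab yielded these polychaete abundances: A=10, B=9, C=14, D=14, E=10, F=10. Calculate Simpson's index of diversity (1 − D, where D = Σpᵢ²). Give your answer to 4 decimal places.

Total N = 10+9+14+14+10+10 = 67, so the proportions are 0.149254, 0.134328, 0.208955, 0.208955, 0.149254, 0.149254 (working shown to 6 dp, full precision carried).
D = 0.149254² + 0.134328² + 0.208955² + 0.208955² + 0.149254² + 0.149254² = 0.022277 + 0.018044 + 0.043662 + 0.043662 + 0.022277 + 0.022277 = 0.172199.
So 1 − D = 0.827801, i.e. 0.8278 to 4 decimal places.

0.8278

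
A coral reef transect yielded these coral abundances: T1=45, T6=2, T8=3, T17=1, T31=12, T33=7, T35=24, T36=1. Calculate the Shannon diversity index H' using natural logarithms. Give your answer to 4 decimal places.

Total N = 45+2+3+1+12+7+24+1 = 95, so the proportions are 0.473684, 0.021053, 0.031579, 0.010526, 0.126316, 0.073684, 0.252632, 0.010526 (working shown to 6 dp, full precision carried).
Each pᵢ ln pᵢ term: 0.473684×(-0.747214)=-0.353944, 0.021053×(-3.860730)=-0.081279, 0.031579×(-3.455265)=-0.109114, 0.010526×(-4.553877)=-0.047936, 0.126316×(-2.068970)=-0.261344, 0.073684×(-2.607967)=-0.192166, 0.252632×(-1.375823)=-0.347576, 0.010526×(-4.553877)=-0.047936.
Sum = -1.441293, so H' = 1.4413.

1.4413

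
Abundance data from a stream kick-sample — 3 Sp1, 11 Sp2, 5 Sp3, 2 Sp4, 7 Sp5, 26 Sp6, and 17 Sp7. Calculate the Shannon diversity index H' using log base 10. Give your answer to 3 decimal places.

Total N = 3+11+5+2+7+26+17 = 71, so the proportions are 0.04225, 0.15493, 0.07042, 0.02817, 0.09859, 0.3662, 0.23944 (working shown to 5 dp, full precision carried).
Each pᵢ log₁₀ pᵢ term: 0.04225×(-1.37414)=-0.05806, 0.15493×(-0.80987)=-0.12547, 0.07042×(-1.15229)=-0.08115, 0.02817×(-1.55023)=-0.04367, 0.09859×(-1.00616)=-0.09920, 0.3662×(-0.43629)=-0.15977, 0.23944×(-0.62081)=-0.14864.
Sum = -0.71596, so H' = 0.716.

0.716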